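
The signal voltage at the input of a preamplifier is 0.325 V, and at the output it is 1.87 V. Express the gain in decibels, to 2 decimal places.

15.20 dB

For a voltage ratio, dB = 20·log₁₀(V₂/V₁).
20·log₁₀(1.87/0.325) = 20·log₁₀(5.754) = 15.20 dB.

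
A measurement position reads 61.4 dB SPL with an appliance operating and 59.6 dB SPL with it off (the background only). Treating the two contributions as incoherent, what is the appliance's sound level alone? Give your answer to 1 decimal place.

56.7 dB SPL

Remove the background by subtracting linear intensities:
L_src = 10·log₁₀(10^(61.4/10) − 10^(59.6/10)) = 10·log₁₀(468400) = 56.7 dB SPL.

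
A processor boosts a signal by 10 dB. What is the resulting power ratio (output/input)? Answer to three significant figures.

10.0

Power ratio = 10^(dB/10).
10^(10/10) = 10^(1.000) = 10.0.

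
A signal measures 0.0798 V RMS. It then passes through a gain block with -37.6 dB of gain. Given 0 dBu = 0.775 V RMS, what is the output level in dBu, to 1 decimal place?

Input level: 20·log₁₀(0.0798/0.775) = -19.75 dBu.
Output: -19.75 − 37.6 = -57.3 dBu.

-57.3 dBu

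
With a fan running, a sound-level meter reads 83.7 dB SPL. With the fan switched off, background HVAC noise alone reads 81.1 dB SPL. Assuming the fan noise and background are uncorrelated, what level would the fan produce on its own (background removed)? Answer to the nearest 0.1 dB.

Subtract intensities: L_src = 10·log₁₀(10^(L_total/10) − 10^(L_bg/10)).
L_src = 10·log₁₀(10^(83.7/10) − 10^(81.1/10)) = 10·log₁₀(105600000) = 80.2 dB SPL.

80.2 dB SPL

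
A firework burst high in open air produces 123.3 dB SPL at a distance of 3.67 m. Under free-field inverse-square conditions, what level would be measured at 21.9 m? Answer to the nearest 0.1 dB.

For a point source in a free field, ΔL = −20·log₁₀(d₂/d₁).
ΔL = −20·log₁₀(21.9/3.67) = -15.52 dB, so L₂ = 123.3 + (-15.52) = 107.8 dB SPL.

107.8 dB SPL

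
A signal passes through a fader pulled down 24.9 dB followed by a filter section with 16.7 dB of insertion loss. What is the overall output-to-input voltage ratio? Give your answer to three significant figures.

Net gain = (−24.9) + (−16.7) = -41.6 dB.
Voltage ratio = 10^(-41.6/20) = 0.00832.

0.00832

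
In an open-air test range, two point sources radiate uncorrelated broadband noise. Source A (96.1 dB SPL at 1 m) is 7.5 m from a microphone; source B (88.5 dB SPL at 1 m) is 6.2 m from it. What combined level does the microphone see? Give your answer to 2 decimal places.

79.58 dB SPL

At the listener: L_A = 96.1 − 20·log₁₀(7.5) = 78.599 dB; L_B = 88.5 − 20·log₁₀(6.2) = 72.652 dB.
Combined: 10·log₁₀(10^(78.599/10)+10^(72.652/10)) = 79.58 dB SPL.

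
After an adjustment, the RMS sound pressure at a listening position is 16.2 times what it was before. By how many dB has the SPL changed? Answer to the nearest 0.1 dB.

Sound pressure is an amplitude quantity: ΔL = 20·log₁₀(p₂/p₁).
20·log₁₀(16.2) = 24.2 dB.

24.2 dB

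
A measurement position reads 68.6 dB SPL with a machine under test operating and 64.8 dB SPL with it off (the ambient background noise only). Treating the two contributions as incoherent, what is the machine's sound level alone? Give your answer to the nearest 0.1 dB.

Background correction is a power subtraction:
L_src = 10·log₁₀(10^(68.6/10) − 10^(64.8/10)) = 10·log₁₀(4224000) = 66.3 dB SPL.

66.3 dB SPL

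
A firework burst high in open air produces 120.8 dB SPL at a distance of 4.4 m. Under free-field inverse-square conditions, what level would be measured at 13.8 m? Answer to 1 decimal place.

110.9 dB SPL

Free-field point source: level drops by 20·log₁₀ of the distance ratio.
ΔL = −20·log₁₀(13.8/4.4) = -9.93 dB, so L₂ = 120.8 + (-9.93) = 110.9 dB SPL.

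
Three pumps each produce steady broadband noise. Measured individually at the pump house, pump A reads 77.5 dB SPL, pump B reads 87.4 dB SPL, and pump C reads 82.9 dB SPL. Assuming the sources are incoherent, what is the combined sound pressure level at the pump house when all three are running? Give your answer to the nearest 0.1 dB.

89.0 dB SPL

Incoherent sources sum as intensities:
L_total = 10·log₁₀(10^(77.5/10) + 10^(87.4/10) + 10^(82.9/10)) = 10·log₁₀(800800000) = 89.0 dB SPL.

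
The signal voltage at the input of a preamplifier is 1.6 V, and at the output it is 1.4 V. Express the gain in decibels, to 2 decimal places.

Voltage ratio → dB uses the 20·log₁₀ form:
20·log₁₀(1.4/1.6) = 20·log₁₀(0.8750) = -1.16 dB.

-1.16 dB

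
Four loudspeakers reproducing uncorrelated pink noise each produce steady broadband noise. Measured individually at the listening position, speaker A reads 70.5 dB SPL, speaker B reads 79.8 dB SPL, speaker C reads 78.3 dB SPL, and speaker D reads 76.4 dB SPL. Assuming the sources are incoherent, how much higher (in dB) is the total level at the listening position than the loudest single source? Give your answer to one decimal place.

Incoherent sources sum as intensities:
L_total = 10·log₁₀(10^(70.5/10) + 10^(79.8/10) + 10^(78.3/10) + 10^(76.4/10)) = 83.38 dB SPL.
Excess over the loudest (79.8 dB): 83.38 − 79.8 = 3.6 dB.

3.6 dB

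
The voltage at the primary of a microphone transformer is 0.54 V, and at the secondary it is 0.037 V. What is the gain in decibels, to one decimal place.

-23.3 dB

Voltage ratio → dB uses the 20·log₁₀ form:
20·log₁₀(0.037/0.54) = 20·log₁₀(0.06852) = -23.3 dB.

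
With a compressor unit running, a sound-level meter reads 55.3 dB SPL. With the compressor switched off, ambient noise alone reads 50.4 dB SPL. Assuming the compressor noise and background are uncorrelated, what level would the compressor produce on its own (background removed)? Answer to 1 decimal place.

Background correction is a power subtraction:
L_src = 10·log₁₀(10^(55.3/10) − 10^(50.4/10)) = 10·log₁₀(229200) = 53.6 dB SPL.

53.6 dB SPL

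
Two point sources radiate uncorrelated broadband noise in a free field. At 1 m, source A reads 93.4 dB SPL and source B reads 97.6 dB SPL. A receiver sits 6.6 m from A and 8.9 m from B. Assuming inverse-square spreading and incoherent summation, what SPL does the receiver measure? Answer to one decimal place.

80.9 dB SPL

At the listener: L_A = 93.4 − 20·log₁₀(6.6) = 77.01 dB; L_B = 97.6 − 20·log₁₀(8.9) = 78.61 dB.
Combined: 10·log₁₀(10^(77.01/10)+10^(78.61/10)) = 80.9 dB SPL.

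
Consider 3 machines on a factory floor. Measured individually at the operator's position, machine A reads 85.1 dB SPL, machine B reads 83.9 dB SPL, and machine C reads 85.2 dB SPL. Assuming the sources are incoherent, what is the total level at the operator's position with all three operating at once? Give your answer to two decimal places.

89.54 dB SPL

Incoherent sources sum as intensities:
L_total = 10·log₁₀(10^(85.1/10) + 10^(83.9/10) + 10^(85.2/10)) = 10·log₁₀(900200000) = 89.54 dB SPL.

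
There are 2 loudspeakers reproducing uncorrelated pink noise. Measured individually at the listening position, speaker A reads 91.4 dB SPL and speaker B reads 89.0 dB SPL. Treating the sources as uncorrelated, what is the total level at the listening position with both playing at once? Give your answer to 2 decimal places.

93.37 dB SPL

Add the sources as powers (linear), then convert back to dB:
L_total = 10·log₁₀(10^(91.4/10) + 10^(89.0/10)) = 10·log₁₀(2175000000) = 93.37 dB SPL.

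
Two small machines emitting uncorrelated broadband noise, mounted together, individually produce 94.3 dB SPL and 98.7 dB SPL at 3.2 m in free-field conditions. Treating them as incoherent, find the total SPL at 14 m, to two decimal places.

87.23 dB SPL

Combined at 3.2 m: 10·log₁₀(10^(94.3/10)+10^(98.7/10)) = 100.045 dB SPL.
Then apply −20·log₁₀(14/3.2) = -12.820 dB → 87.23 dB SPL.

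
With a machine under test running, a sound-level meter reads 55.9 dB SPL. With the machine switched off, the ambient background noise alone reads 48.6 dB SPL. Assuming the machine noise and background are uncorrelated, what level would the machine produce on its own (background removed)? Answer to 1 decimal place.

55.0 dB SPL

Background correction is a power subtraction:
L_src = 10·log₁₀(10^(55.9/10) − 10^(48.6/10)) = 10·log₁₀(316600) = 55.0 dB SPL.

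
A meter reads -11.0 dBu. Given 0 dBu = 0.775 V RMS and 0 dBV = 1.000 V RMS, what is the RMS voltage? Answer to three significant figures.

V = 0.775 V × 10^(-11.0/20).
= 0.775 × 0.2818 = 0.218 V.

0.218 V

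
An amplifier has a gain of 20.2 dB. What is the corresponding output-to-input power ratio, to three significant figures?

105

Power ratio = 10^(dB/10).
10^(20.2/10) = 10^(2.020) = 105.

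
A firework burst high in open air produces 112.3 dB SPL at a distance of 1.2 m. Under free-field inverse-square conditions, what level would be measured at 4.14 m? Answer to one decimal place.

101.5 dB SPL

For a point source in a free field, ΔL = −20·log₁₀(d₂/d₁).
ΔL = −20·log₁₀(4.14/1.2) = -10.76 dB, so L₂ = 112.3 + (-10.76) = 101.5 dB SPL.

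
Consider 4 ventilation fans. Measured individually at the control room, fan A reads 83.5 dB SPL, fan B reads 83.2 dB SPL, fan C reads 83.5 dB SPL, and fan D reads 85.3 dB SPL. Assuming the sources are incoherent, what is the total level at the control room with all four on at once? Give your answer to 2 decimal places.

89.98 dB SPL

Uncorrelated sources add in intensity (power), not in dB.
L_total = 10·log₁₀(10^(83.5/10) + 10^(83.2/10) + 10^(83.5/10) + 10^(85.3/10)) = 10·log₁₀(995500000) = 89.98 dB SPL.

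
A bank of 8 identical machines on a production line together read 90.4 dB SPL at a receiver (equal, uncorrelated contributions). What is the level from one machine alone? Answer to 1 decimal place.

8 equal incoherent sources add 10·log₁₀(8) = 9.03 dB over one source.
L_one = 90.4 − 9.03 = 81.4 dB SPL.

81.4 dB SPL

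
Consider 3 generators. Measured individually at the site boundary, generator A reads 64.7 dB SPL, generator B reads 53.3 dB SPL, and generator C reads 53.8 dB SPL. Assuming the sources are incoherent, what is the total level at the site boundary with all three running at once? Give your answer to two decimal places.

65.32 dB SPL

Uncorrelated sources add in intensity (power), not in dB.
L_total = 10·log₁₀(10^(64.7/10) + 10^(53.3/10) + 10^(53.8/10)) = 10·log₁₀(3405000) = 65.32 dB SPL.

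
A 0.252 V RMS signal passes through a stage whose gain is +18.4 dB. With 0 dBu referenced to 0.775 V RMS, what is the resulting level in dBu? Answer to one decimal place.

Input level: 20·log₁₀(0.252/0.775) = -9.76 dBu.
Output: -9.76 + 18.4 = +8.6 dBu.

+8.6 dBu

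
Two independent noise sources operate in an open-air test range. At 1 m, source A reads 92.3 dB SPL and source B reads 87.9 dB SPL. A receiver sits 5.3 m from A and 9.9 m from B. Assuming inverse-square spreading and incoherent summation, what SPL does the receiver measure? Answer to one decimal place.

At the listener: L_A = 92.3 − 20·log₁₀(5.3) = 77.81 dB; L_B = 87.9 − 20·log₁₀(9.9) = 67.99 dB.
Combined: 10·log₁₀(10^(77.81/10)+10^(67.99/10)) = 78.2 dB SPL.

78.2 dB SPL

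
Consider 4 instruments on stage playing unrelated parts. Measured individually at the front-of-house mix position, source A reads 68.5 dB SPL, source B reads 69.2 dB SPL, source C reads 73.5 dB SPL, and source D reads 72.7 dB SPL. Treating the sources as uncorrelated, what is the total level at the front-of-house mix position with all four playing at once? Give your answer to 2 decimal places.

77.51 dB SPL

Add the sources as powers (linear), then convert back to dB:
L_total = 10·log₁₀(10^(68.5/10) + 10^(69.2/10) + 10^(73.5/10) + 10^(72.7/10)) = 10·log₁₀(56410000) = 77.51 dB SPL.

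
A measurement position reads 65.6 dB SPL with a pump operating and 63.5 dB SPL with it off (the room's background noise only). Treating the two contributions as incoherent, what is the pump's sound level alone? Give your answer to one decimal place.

61.4 dB SPL

Background correction is a power subtraction:
L_src = 10·log₁₀(10^(65.6/10) − 10^(63.5/10)) = 10·log₁₀(1392000) = 61.4 dB SPL.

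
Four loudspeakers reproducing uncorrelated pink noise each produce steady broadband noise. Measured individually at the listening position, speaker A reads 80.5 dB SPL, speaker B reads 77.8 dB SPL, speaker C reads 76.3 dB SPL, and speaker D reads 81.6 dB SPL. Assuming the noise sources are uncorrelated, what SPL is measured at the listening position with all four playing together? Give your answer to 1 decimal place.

85.6 dB SPL

Incoherent sources sum as intensities:
L_total = 10·log₁₀(10^(80.5/10) + 10^(77.8/10) + 10^(76.3/10) + 10^(81.6/10)) = 10·log₁₀(359700000) = 85.6 dB SPL.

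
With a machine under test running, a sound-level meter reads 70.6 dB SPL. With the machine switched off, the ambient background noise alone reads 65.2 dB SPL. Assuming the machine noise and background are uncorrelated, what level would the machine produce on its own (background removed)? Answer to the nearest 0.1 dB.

Remove the background by subtracting linear intensities:
L_src = 10·log₁₀(10^(70.6/10) − 10^(65.2/10)) = 10·log₁₀(8170000) = 69.1 dB SPL.

69.1 dB SPL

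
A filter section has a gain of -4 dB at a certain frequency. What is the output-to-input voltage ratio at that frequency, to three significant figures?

Voltage ratio = 10^(dB/20).
10^(-4/20) = 10^(-0.2000) = 0.631.

0.631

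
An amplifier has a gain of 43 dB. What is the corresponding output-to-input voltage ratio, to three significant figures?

141

Voltage ratio = 10^(dB/20).
10^(43/20) = 10^(2.150) = 141.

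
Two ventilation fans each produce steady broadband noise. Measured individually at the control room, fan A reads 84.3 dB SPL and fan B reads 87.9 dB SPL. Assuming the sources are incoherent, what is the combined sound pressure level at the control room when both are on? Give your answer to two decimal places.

89.47 dB SPL

Incoherent sources sum as intensities:
L_total = 10·log₁₀(10^(84.3/10) + 10^(87.9/10)) = 10·log₁₀(885700000) = 89.47 dB SPL.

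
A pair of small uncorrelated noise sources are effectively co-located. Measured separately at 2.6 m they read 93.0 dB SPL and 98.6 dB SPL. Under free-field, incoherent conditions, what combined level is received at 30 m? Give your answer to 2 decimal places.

78.41 dB SPL

Combined at 2.6 m: 10·log₁₀(10^(93.0/10)+10^(98.6/10)) = 99.657 dB SPL.
Then apply −20·log₁₀(30/2.6) = -21.243 dB → 78.41 dB SPL.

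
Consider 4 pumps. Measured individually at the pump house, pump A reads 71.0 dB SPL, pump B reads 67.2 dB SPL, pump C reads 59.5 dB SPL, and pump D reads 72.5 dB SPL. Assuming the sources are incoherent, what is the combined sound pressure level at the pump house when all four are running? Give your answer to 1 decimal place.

Add the sources as powers (linear), then convert back to dB:
L_total = 10·log₁₀(10^(71.0/10) + 10^(67.2/10) + 10^(59.5/10) + 10^(72.5/10)) = 10·log₁₀(36510000) = 75.6 dB SPL.

75.6 dB SPL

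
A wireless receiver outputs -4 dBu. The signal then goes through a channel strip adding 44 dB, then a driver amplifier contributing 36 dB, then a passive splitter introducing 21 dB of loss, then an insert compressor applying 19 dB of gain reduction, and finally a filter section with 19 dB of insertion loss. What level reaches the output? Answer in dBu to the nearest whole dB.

In dB, series stages simply add:
-4 + 44 + 36 − 21 − 19 − 19 = +17 dBu.

+17 dBu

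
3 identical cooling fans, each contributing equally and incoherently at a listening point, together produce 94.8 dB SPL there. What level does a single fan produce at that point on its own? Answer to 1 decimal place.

3 equal incoherent sources add 10·log₁₀(3) = 4.77 dB over one source.
L_one = 94.8 − 4.77 = 90.0 dB SPL.

90.0 dB SPL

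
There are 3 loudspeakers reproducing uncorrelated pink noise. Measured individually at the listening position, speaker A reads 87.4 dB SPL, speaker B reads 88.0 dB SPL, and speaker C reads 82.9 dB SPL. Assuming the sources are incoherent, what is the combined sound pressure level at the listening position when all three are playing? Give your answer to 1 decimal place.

91.4 dB SPL

Uncorrelated sources add in intensity (power), not in dB.
L_total = 10·log₁₀(10^(87.4/10) + 10^(88.0/10) + 10^(82.9/10)) = 10·log₁₀(1375000000) = 91.4 dB SPL.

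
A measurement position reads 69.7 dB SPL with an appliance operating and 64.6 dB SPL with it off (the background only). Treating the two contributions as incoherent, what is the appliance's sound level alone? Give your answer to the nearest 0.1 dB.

Background correction is a power subtraction:
L_src = 10·log₁₀(10^(69.7/10) − 10^(64.6/10)) = 10·log₁₀(6449000) = 68.1 dB SPL.

68.1 dB SPL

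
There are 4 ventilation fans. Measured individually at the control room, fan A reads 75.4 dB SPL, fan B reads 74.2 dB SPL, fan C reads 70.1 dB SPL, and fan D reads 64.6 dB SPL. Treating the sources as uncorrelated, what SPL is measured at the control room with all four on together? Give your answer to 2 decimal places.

Uncorrelated sources add in intensity (power), not in dB.
L_total = 10·log₁₀(10^(75.4/10) + 10^(74.2/10) + 10^(70.1/10) + 10^(64.6/10)) = 10·log₁₀(74090000) = 78.70 dB SPL.

78.70 dB SPL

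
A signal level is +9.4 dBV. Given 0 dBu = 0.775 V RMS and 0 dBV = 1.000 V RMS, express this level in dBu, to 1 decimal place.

+11.6 dBu

The offset between the scales is 20·log₁₀(0.775/1.000) = −2.214 dB.
So dBu = +9.4 + 2.214 = +11.6 dBu.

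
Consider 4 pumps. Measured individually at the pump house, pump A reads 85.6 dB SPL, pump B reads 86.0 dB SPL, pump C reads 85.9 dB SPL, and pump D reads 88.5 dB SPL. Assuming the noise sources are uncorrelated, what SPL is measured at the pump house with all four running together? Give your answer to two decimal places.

92.69 dB SPL

Add the sources as powers (linear), then convert back to dB:
L_total = 10·log₁₀(10^(85.6/10) + 10^(86.0/10) + 10^(85.9/10) + 10^(88.5/10)) = 10·log₁₀(1858000000) = 92.69 dB SPL.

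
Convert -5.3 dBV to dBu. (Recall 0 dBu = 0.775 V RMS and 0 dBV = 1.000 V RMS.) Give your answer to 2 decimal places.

The offset between the scales is 20·log₁₀(0.775/1.000) = −2.214 dB.
So dBu = -5.3 + 2.214 = -3.09 dBu.

-3.09 dBu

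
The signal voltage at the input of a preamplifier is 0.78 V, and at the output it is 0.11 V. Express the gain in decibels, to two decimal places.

-17.01 dB

Voltage ratio → dB uses the 20·log₁₀ form:
20·log₁₀(0.11/0.78) = 20·log₁₀(0.1410) = -17.01 dB.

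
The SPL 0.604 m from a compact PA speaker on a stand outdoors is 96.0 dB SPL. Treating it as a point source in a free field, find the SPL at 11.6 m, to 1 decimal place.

70.3 dB SPL

Free-field point source: level drops by 20·log₁₀ of the distance ratio.
ΔL = −20·log₁₀(11.6/0.604) = -25.67 dB, so L₂ = 96.0 + (-25.67) = 70.3 dB SPL.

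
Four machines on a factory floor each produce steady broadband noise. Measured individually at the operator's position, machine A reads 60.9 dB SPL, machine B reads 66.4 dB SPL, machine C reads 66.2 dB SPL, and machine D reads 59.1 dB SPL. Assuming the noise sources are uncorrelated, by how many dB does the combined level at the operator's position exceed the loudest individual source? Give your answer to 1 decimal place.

3.8 dB

Add the sources as powers (linear), then convert back to dB:
L_total = 10·log₁₀(10^(60.9/10) + 10^(66.4/10) + 10^(66.2/10) + 10^(59.1/10)) = 70.24 dB SPL.
Excess over the loudest (66.4 dB): 70.24 − 66.4 = 3.8 dB.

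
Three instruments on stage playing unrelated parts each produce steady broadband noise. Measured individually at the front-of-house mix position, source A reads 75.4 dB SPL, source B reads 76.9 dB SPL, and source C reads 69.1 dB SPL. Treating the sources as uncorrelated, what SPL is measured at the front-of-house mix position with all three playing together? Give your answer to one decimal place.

79.6 dB SPL

Uncorrelated sources add in intensity (power), not in dB.
L_total = 10·log₁₀(10^(75.4/10) + 10^(76.9/10) + 10^(69.1/10)) = 10·log₁₀(91780000) = 79.6 dB SPL.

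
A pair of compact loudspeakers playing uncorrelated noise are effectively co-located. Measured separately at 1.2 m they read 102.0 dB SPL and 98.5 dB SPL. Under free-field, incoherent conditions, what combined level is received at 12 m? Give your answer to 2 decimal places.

83.60 dB SPL

Combined at 1.2 m: 10·log₁₀(10^(102.0/10)+10^(98.5/10)) = 103.604 dB SPL.
Then apply −20·log₁₀(12/1.2) = -20.000 dB → 83.60 dB SPL.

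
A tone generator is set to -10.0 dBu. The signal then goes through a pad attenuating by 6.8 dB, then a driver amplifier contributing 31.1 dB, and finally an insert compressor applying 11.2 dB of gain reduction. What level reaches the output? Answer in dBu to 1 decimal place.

+3.1 dBu

Gain stages sum in dB:
-10.0 − 6.8 + 31.1 − 11.2 = +3.1 dBu.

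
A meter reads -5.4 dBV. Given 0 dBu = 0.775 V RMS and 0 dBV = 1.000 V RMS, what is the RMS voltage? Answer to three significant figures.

0.537 V

V = 1.000 V × 10^(-5.4/20).
= 1.000 × 0.5370 = 0.537 V.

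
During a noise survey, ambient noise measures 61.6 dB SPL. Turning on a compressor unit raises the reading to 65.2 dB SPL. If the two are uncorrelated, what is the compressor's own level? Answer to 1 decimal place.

62.7 dB SPL

Subtract intensities: L_src = 10·log₁₀(10^(L_total/10) − 10^(L_bg/10)).
L_src = 10·log₁₀(10^(65.2/10) − 10^(61.6/10)) = 10·log₁₀(1866000) = 62.7 dB SPL.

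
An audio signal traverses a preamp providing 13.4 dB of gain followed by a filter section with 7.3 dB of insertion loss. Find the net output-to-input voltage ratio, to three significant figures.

2.02

Net gain = 13.4 + (−7.3) = 6.1 dB.
Voltage ratio = 10^(6.1/20) = 2.02.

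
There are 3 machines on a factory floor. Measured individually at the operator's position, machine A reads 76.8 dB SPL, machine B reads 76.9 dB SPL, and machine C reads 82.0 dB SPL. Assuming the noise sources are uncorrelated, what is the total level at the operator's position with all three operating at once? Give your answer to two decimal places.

84.07 dB SPL

Incoherent sources sum as intensities:
L_total = 10·log₁₀(10^(76.8/10) + 10^(76.9/10) + 10^(82.0/10)) = 10·log₁₀(255300000) = 84.07 dB SPL.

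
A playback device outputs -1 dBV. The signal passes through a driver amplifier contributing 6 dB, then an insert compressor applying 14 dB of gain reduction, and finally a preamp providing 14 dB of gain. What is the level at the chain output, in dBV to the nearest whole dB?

+5 dBV

Cascaded gains and losses add directly in dB.
-1 + 6 − 14 + 14 = +5 dBV.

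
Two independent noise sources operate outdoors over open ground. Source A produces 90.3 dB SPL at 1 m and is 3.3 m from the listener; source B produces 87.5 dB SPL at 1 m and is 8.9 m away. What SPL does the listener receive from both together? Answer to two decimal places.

At the listener: L_A = 90.3 − 20·log₁₀(3.3) = 79.930 dB; L_B = 87.5 − 20·log₁₀(8.9) = 68.512 dB.
Combined: 10·log₁₀(10^(79.930/10)+10^(68.512/10)) = 80.23 dB SPL.

80.23 dB SPL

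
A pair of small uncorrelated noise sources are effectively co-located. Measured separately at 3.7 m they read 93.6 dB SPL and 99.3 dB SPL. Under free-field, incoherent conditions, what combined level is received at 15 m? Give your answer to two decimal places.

88.18 dB SPL

Combined at 3.7 m: 10·log₁₀(10^(93.6/10)+10^(99.3/10)) = 100.335 dB SPL.
Then apply −20·log₁₀(15/3.7) = -12.158 dB → 88.18 dB SPL.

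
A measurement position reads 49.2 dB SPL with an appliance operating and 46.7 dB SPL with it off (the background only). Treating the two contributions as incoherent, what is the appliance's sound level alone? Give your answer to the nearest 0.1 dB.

Remove the background by subtracting linear intensities:
L_src = 10·log₁₀(10^(49.2/10) − 10^(46.7/10)) = 10·log₁₀(36400) = 45.6 dB SPL.

45.6 dB SPL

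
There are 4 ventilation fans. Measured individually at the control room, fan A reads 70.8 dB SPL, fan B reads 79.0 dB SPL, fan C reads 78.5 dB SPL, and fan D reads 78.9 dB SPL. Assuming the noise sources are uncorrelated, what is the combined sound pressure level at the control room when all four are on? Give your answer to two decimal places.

83.80 dB SPL

Uncorrelated sources add in intensity (power), not in dB.
L_total = 10·log₁₀(10^(70.8/10) + 10^(79.0/10) + 10^(78.5/10) + 10^(78.9/10)) = 10·log₁₀(239900000) = 83.80 dB SPL.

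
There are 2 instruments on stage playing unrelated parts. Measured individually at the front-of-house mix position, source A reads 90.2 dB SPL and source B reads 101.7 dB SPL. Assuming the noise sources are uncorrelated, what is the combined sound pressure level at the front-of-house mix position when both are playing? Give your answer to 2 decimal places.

102.00 dB SPL

Incoherent sources sum as intensities:
L_total = 10·log₁₀(10^(90.2/10) + 10^(101.7/10)) = 10·log₁₀(15838000000) = 102.00 dB SPL.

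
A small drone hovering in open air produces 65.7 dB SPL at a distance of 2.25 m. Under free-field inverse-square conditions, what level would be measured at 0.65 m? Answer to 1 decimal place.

76.5 dB SPL

For a point source in a free field, ΔL = −20·log₁₀(d₂/d₁).
ΔL = −20·log₁₀(0.65/2.25) = 10.79 dB, so L₂ = 65.7 + (10.79) = 76.5 dB SPL.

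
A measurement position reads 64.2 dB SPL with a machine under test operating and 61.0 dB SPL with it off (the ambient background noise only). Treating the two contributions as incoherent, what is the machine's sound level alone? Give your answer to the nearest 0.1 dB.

Background correction is a power subtraction:
L_src = 10·log₁₀(10^(64.2/10) − 10^(61.0/10)) = 10·log₁₀(1371000) = 61.4 dB SPL.

61.4 dB SPL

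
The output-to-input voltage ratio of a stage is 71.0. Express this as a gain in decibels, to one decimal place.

37.0 dB

For a voltage ratio, dB = 20·log₁₀(V₂/V₁).
20·log₁₀(71.0) = 37.0 dB.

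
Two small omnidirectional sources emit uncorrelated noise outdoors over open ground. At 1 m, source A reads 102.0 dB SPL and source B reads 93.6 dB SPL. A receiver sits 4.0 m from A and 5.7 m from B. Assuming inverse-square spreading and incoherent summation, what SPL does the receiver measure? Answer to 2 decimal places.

At the listener: L_A = 102.0 − 20·log₁₀(4.0) = 89.959 dB; L_B = 93.6 − 20·log₁₀(5.7) = 78.483 dB.
Combined: 10·log₁₀(10^(89.959/10)+10^(78.483/10)) = 90.26 dB SPL.

90.26 dB SPL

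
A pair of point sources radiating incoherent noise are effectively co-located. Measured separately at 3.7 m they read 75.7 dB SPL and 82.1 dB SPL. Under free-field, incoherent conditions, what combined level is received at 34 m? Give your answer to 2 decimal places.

63.73 dB SPL

Combined at 3.7 m: 10·log₁₀(10^(75.7/10)+10^(82.1/10)) = 82.996 dB SPL.
Then apply −20·log₁₀(34/3.7) = -19.266 dB → 63.73 dB SPL.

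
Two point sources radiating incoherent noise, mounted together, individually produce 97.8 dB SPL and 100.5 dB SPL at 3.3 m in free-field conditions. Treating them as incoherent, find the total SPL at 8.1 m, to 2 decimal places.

94.57 dB SPL

Combined at 3.3 m: 10·log₁₀(10^(97.8/10)+10^(100.5/10)) = 102.367 dB SPL.
Then apply −20·log₁₀(8.1/3.3) = -7.799 dB → 94.57 dB SPL.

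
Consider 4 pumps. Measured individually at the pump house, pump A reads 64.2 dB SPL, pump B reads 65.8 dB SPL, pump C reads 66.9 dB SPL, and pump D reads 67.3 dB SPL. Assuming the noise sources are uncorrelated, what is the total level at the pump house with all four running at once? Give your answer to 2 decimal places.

72.23 dB SPL

Incoherent sources sum as intensities:
L_total = 10·log₁₀(10^(64.2/10) + 10^(65.8/10) + 10^(66.9/10) + 10^(67.3/10)) = 10·log₁₀(16700000) = 72.23 dB SPL.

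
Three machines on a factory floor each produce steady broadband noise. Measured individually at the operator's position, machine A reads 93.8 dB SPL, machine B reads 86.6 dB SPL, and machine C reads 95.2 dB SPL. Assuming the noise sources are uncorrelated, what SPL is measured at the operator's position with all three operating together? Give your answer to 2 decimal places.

97.90 dB SPL

Uncorrelated sources add in intensity (power), not in dB.
L_total = 10·log₁₀(10^(93.8/10) + 10^(86.6/10) + 10^(95.2/10)) = 10·log₁₀(6167000000) = 97.90 dB SPL.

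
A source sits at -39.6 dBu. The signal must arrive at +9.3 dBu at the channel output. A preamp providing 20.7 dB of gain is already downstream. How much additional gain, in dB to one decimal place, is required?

28.2 dB

The required make-up gain is the shortfall in the dB sum.
G = +9.3 − (-39.6) − 20.7 = 28.2 dB.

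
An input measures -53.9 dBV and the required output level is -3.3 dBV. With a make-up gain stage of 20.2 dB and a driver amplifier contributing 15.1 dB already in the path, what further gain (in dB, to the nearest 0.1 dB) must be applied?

The required make-up gain is the shortfall in the dB sum.
G = -3.3 − (-53.9) − 20.2 − 15.1 = 15.3 dB.

15.3 dB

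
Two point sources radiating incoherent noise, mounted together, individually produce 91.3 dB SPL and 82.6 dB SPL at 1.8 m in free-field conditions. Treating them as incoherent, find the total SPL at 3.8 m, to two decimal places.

Combined at 1.8 m: 10·log₁₀(10^(91.3/10)+10^(82.6/10)) = 91.850 dB SPL.
Then apply −20·log₁₀(3.8/1.8) = -6.490 dB → 85.36 dB SPL.

85.36 dB SPL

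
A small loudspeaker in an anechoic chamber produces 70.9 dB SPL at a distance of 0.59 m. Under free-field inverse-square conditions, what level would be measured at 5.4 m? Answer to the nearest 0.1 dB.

51.7 dB SPL

For a point source in a free field, ΔL = −20·log₁₀(d₂/d₁).
ΔL = −20·log₁₀(5.4/0.59) = -19.23 dB, so L₂ = 70.9 + (-19.23) = 51.7 dB SPL.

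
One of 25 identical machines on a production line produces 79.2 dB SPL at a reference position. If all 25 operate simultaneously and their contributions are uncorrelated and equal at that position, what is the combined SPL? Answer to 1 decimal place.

25 equal incoherent sources raise the level by 10·log₁₀(25) = 13.98 dB.
L_total = 79.2 + 13.98 = 93.2 dB SPL.

93.2 dB SPL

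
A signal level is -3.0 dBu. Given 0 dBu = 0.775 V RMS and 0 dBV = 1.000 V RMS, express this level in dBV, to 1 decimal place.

-5.2 dBV

The offset between the scales is 20·log₁₀(0.775/1.000) = −2.214 dB.
So dBV = -3.0 − 2.214 = -5.2 dBV.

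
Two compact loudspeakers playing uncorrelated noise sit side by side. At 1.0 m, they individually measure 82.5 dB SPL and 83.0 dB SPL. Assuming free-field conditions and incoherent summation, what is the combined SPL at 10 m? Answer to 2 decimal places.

Combined at 1.0 m: 10·log₁₀(10^(82.5/10)+10^(83.0/10)) = 85.767 dB SPL.
Then apply −20·log₁₀(10/1.0) = -20.000 dB → 65.77 dB SPL.

65.77 dB SPL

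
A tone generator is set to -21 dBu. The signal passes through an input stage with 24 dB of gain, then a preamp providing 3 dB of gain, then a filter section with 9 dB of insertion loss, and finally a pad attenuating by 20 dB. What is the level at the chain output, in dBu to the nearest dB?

-23 dBu

In dB, series stages simply add:
-21 + 24 + 3 − 9 − 20 = -23 dBu.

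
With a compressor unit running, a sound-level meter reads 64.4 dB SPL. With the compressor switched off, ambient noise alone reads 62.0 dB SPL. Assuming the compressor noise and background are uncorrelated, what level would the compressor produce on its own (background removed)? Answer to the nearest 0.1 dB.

60.7 dB SPL

Background correction is a power subtraction:
L_src = 10·log₁₀(10^(64.4/10) − 10^(62.0/10)) = 10·log₁₀(1169000) = 60.7 dB SPL.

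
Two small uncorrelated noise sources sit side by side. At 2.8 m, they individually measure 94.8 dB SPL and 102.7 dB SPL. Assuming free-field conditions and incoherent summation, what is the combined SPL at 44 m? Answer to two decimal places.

Combined at 2.8 m: 10·log₁₀(10^(94.8/10)+10^(102.7/10)) = 103.353 dB SPL.
Then apply −20·log₁₀(44/2.8) = -23.926 dB → 79.43 dB SPL.

79.43 dB SPL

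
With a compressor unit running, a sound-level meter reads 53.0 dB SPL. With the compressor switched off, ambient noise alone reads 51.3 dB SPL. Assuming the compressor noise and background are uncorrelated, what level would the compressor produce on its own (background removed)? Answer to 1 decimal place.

48.1 dB SPL

Subtract intensities: L_src = 10·log₁₀(10^(L_total/10) − 10^(L_bg/10)).
L_src = 10·log₁₀(10^(53.0/10) − 10^(51.3/10)) = 10·log₁₀(64630) = 48.1 dB SPL.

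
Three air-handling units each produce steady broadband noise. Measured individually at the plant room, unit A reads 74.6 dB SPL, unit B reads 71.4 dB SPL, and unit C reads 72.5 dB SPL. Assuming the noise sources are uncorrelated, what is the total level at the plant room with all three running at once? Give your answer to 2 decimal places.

Uncorrelated sources add in intensity (power), not in dB.
L_total = 10·log₁₀(10^(74.6/10) + 10^(71.4/10) + 10^(72.5/10)) = 10·log₁₀(60430000) = 77.81 dB SPL.

77.81 dB SPL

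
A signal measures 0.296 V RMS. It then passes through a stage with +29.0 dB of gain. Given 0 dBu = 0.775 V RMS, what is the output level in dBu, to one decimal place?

Input level: 20·log₁₀(0.296/0.775) = -8.36 dBu.
Output: -8.36 + 29.0 = +20.6 dBu.

+20.6 dBu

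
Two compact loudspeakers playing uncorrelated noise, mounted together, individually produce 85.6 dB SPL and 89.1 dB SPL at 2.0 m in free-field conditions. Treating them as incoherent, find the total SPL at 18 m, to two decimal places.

71.62 dB SPL

Combined at 2.0 m: 10·log₁₀(10^(85.6/10)+10^(89.1/10)) = 90.704 dB SPL.
Then apply −20·log₁₀(18/2.0) = -19.085 dB → 71.62 dB SPL.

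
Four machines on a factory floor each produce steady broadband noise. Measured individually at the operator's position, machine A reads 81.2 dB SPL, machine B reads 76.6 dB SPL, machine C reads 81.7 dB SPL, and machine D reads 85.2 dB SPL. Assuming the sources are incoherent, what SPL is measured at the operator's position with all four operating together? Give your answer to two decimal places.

Add the sources as powers (linear), then convert back to dB:
L_total = 10·log₁₀(10^(81.2/10) + 10^(76.6/10) + 10^(81.7/10) + 10^(85.2/10)) = 10·log₁₀(656600000) = 88.17 dB SPL.

88.17 dB SPL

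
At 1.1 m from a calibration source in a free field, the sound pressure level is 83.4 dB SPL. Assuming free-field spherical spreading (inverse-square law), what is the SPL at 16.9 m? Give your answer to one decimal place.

59.7 dB SPL

Free-field point source: level drops by 20·log₁₀ of the distance ratio.
ΔL = −20·log₁₀(16.9/1.1) = -23.73 dB, so L₂ = 83.4 + (-23.73) = 59.7 dB SPL.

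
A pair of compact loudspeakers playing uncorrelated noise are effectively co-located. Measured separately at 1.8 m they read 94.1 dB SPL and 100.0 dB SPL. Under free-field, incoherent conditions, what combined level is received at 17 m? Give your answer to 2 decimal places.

81.49 dB SPL

Combined at 1.8 m: 10·log₁₀(10^(94.1/10)+10^(100.0/10)) = 100.993 dB SPL.
Then apply −20·log₁₀(17/1.8) = -19.504 dB → 81.49 dB SPL.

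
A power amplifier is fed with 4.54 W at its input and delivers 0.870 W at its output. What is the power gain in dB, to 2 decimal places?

Power is a power quantity, so gain = 10·log₁₀(P_out/P_in).
10·log₁₀(0.870/4.54) = 10·log₁₀(0.1916) = -7.18 dB.

-7.18 dB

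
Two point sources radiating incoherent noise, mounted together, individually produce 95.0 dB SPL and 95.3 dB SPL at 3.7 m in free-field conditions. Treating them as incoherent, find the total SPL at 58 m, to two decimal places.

74.26 dB SPL

Combined at 3.7 m: 10·log₁₀(10^(95.0/10)+10^(95.3/10)) = 98.163 dB SPL.
Then apply −20·log₁₀(58/3.7) = -23.905 dB → 74.26 dB SPL.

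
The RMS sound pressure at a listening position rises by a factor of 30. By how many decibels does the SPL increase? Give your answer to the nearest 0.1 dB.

SPL change from a pressure ratio uses the 20·log₁₀ form:
20·log₁₀(30) = 29.5 dB.

29.5 dB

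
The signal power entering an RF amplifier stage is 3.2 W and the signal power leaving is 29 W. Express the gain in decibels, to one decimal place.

For a power ratio, dB = 10·log₁₀(P₂/P₁).
10·log₁₀(29/3.2) = 10·log₁₀(9.062) = 9.6 dB.

9.6 dB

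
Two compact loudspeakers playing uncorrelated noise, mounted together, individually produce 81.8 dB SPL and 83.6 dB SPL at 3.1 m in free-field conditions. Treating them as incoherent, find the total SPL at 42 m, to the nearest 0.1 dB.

Combined at 3.1 m: 10·log₁₀(10^(81.8/10)+10^(83.6/10)) = 85.80 dB SPL.
Then apply −20·log₁₀(42/3.1) = -22.64 dB → 63.2 dB SPL.

63.2 dB SPL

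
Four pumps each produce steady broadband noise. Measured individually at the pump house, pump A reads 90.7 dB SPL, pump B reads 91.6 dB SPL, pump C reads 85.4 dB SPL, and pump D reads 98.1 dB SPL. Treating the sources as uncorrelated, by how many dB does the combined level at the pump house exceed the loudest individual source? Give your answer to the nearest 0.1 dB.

Incoherent sources sum as intensities:
L_total = 10·log₁₀(10^(90.7/10) + 10^(91.6/10) + 10^(85.4/10) + 10^(98.1/10)) = 99.74 dB SPL.
Excess over the loudest (98.1 dB): 99.74 − 98.1 = 1.6 dB.

1.6 dB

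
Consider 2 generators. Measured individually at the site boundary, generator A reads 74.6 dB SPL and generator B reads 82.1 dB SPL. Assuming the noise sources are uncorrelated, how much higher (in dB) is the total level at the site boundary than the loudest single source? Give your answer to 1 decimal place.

0.7 dB

Incoherent sources sum as intensities:
L_total = 10·log₁₀(10^(74.6/10) + 10^(82.1/10)) = 82.81 dB SPL.
Excess over the loudest (82.1 dB): 82.81 − 82.1 = 0.7 dB.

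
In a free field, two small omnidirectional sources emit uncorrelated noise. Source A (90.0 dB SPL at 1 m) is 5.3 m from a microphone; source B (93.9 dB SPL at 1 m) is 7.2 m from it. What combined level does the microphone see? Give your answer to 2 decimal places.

79.19 dB SPL

At the listener: L_A = 90.0 − 20·log₁₀(5.3) = 75.514 dB; L_B = 93.9 − 20·log₁₀(7.2) = 76.753 dB.
Combined: 10·log₁₀(10^(75.514/10)+10^(76.753/10)) = 79.19 dB SPL.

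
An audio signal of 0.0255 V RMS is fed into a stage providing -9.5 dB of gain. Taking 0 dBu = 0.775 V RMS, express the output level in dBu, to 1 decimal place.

Input level: 20·log₁₀(0.0255/0.775) = -29.66 dBu.
Output: -29.66 − 9.5 = -39.2 dBu.

-39.2 dBu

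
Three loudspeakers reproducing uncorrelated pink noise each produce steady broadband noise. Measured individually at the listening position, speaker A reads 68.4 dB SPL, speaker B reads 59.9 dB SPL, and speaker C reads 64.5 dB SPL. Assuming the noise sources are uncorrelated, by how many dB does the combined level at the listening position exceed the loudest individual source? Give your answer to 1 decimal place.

Add the sources as powers (linear), then convert back to dB:
L_total = 10·log₁₀(10^(68.4/10) + 10^(59.9/10) + 10^(64.5/10)) = 70.30 dB SPL.
Excess over the loudest (68.4 dB): 70.30 − 68.4 = 1.9 dB.

1.9 dB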